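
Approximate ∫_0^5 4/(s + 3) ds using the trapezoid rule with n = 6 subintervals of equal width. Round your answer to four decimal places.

Δs = (5 − 0)/6 = 5/6.
f(0) = 4/3, f(5/6) = 24/23, f(5/3) = 6/7, f(2.5) = 8/11, f(10/3) = 12/19, f(25/6) = 24/43, f(5) = 0.5.
T_6 = (Δs/2)·[f(s_0) + 2f(s_1) + ... + 2f(s_{5}) + f(s_6)].
Sum ≈ 3.9452.

3.9452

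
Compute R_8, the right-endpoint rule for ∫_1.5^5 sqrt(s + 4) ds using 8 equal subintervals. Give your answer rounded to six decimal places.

9.543398

Δs = (5 − 1.5)/8 = 0.4375.
Right endpoints: 1.9375, 2.375, 2.8125, 3.25, 3.6875, 4.125, 4.5625, 5.
f(1.9375) ≈ 2.436699, f(2.375) ≈ 2.524876, f(2.8125) ≈ 2.610077, f(3.25) ≈ 2.692582, f(3.6875) ≈ 2.772634, f(4.125) ≈ 2.850439, f(4.5625) ≈ 2.926175, f(5) ≈ 3.000000.
Sum = Δs · [f(1.9375) + f(2.375) + f(2.8125) + ...].
Sum ≈ 9.543398.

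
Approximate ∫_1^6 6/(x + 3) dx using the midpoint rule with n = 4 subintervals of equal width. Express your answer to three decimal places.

4.846

Δx = (6 − 1)/4 = 1.25.
Midpoints: 1.625, 2.875, 4.125, 5.375.
f(1.625) = 48/37, f(2.875) = 48/47, f(4.125) = 16/19, f(5.375) = 48/67.
Sum = Δx · [f(1.625) + f(2.875) + f(4.125) + f(5.375)].
Sum ≈ 4.846.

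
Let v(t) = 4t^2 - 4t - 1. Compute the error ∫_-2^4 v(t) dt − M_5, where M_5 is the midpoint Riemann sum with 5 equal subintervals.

Exact integral: ∫_-2^4 v(t) dt = 66.
M_5 = 63.12.
Error = 66 − 63.12 = 2.88.

2.88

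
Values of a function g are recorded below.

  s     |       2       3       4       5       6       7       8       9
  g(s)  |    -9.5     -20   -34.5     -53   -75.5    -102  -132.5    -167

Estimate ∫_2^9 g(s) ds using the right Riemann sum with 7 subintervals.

-584.5

Δs = 1.
Sum = 1·[(-20) + (-34.5) + (-53) + (-75.5) + (-102) + (-132.5) + (-167)] = -584.5.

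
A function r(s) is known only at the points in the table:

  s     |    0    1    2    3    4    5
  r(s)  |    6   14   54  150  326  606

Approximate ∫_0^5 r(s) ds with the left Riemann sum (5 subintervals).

Δs = 1.
Sum = 1·[6 + 14 + 54 + 150 + 326] = 550.

550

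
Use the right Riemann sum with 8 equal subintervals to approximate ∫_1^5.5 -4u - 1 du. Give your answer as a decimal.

-68.0625

Δu = (5.5 − 1)/8 = 0.5625.
Right endpoints: 1.5625, 2.125, 2.6875, 3.25, 3.8125, 4.375, 4.9375, 5.5.
f(1.5625) = -7.25, f(2.125) = -9.5, f(2.6875) = -11.75, f(3.25) = -14, f(3.8125) = -16.25, f(4.375) = -18.5, f(4.9375) = -20.75, f(5.5) = -23.
Sum = Δu · [f(1.5625) + f(2.125) + f(2.6875) + ...].
Sum = -68.0625.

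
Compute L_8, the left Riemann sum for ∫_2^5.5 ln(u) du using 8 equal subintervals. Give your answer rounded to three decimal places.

Δu = (5.5 − 2)/8 = 0.4375.
Left endpoints: 2, 2.4375, 2.875, 3.3125, 3.75, 4.1875, 4.625, 5.0625.
f(2) ≈ 0.693, f(2.4375) ≈ 0.891, f(2.875) ≈ 1.056, f(3.3125) ≈ 1.198, f(3.75) ≈ 1.322, f(4.1875) ≈ 1.432, f(4.625) ≈ 1.531, f(5.0625) ≈ 1.622.
Sum = Δu · [f(2) + f(2.4375) + f(2.875) + ...].
Sum ≈ 4.263.

4.263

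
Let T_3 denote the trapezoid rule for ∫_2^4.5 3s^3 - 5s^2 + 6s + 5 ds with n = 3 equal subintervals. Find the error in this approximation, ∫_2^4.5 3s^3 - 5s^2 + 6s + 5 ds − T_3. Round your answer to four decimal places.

-7.0168

Exact integral: ∫_2^4.5 f(s) ds ≈ 218.255208.
T_3 ≈ 225.271991.
Error ≈ 218.255208 − 225.271991 ≈ -7.0168.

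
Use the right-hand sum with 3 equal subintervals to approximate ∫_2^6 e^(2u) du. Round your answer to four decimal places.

Δu = (6 − 2)/3 = 4/3.
Right endpoints: 10/3, 14/3, 6.
f(10/3) ≈ 785.7720, f(14/3) ≈ 11308.7646, f(6) ≈ 162754.7914.
Sum = Δu · [f(10/3) + f(14/3) + f(6)].
Sum ≈ 233132.4374.

233132.4374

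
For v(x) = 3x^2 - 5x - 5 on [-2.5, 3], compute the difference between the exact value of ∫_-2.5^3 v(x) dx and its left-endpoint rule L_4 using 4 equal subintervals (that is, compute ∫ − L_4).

Exact integral: ∫_-2.5^3 v(x) dx = 8.25.
L_4 = 26.68359375.
Error = 8.25 − 26.68359375 = -18.43359375.

-18.43359375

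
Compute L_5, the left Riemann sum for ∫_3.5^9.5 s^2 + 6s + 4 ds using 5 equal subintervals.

462.54

Δs = (9.5 − 3.5)/5 = 1.2.
Left endpoints: 3.5, 4.7, 5.9, 7.1, 8.3.
f(3.5) = 37.25, f(4.7) = 54.29, f(5.9) = 74.21, f(7.1) = 97.01, f(8.3) = 122.69.
Sum = Δs · [f(3.5) + f(4.7) + f(5.9) + f(7.1) + f(8.3)].
Sum = 462.54.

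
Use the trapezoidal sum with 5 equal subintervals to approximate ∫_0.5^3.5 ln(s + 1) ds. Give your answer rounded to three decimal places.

3.147

Δs = (3.5 − 0.5)/5 = 0.6.
f(0.5) ≈ 0.405, f(1.1) ≈ 0.742, f(1.7) ≈ 0.993, f(2.3) ≈ 1.194, f(2.9) ≈ 1.361, f(3.5) ≈ 1.504.
T_5 = (Δs/2)·[f(s_0) + 2f(s_1) + ... + 2f(s_{4}) + f(s_5)].
Sum ≈ 3.147.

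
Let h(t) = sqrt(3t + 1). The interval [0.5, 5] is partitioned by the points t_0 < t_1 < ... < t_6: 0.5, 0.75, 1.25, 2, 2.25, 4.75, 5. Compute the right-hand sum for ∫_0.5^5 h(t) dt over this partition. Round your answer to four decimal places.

Subinterval widths: 0.25, 0.5, 0.75, 0.25, 2.5, 0.25.
Right endpoints: 0.75, 1.25, 2, 2.25, 4.75, 5.
h(0.75) ≈ 1.8028, h(1.25) ≈ 2.1794, h(2) ≈ 2.6458, h(2.25) ≈ 2.7839, h(4.75) ≈ 3.9051, h(5) ≈ 4.0000.
Sum = Σ Δt_i · h(t_i).
Sum ≈ 14.9835.

14.9835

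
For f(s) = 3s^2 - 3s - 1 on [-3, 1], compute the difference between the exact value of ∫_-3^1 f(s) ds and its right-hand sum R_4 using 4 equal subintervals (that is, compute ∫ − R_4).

Exact integral: ∫_-3^1 f(s) ds = 36.
R_4 = 20.
Error = 36 − 20 = 16.

16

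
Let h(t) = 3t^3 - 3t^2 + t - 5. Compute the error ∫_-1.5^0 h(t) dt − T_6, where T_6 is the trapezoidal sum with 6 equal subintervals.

0.15234375

Exact integral: ∫_-1.5^0 h(t) dt = -15.796875.
T_6 = -15.94921875.
Error = -15.796875 − (-15.94921875) = 0.15234375.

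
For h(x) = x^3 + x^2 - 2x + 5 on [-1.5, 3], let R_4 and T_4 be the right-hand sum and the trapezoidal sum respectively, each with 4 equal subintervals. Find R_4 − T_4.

R_4 ≈ 63.76465.
T_4 ≈ 47.94434.
R_4 − T_4 = 15.8203125.

15.8203125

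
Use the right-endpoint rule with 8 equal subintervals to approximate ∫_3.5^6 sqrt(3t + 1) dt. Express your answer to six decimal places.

9.888339

Δt = (6 − 3.5)/8 = 0.3125.
Right endpoints: 3.8125, 4.125, 4.4375, 4.75, 5.0625, 5.375, 5.6875, 6.
f(3.8125) ≈ 3.526684, f(4.125) ≈ 3.657185, f(4.4375) ≈ 3.783186, f(4.75) ≈ 3.905125, f(5.0625) ≈ 4.023369, f(5.375) ≈ 4.138236, f(5.6875) ≈ 4.250000, f(6) ≈ 4.358899.
Sum = Δt · [f(3.8125) + f(4.125) + f(4.4375) + ...].
Sum ≈ 9.888339.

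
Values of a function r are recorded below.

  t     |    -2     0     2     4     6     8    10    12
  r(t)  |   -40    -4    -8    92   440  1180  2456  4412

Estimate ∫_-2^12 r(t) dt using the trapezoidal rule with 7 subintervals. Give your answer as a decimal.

12684

Δt = 2.
T_7 = (2/2)·[(-40) + 2·(-4) + 2·(-8) + 2·92 + 2·440 + 2·1180 + 2·2456 + 4412] = 12684.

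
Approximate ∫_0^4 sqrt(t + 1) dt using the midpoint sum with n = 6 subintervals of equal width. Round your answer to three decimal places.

6.792

Δt = (4 − 0)/6 = 2/3.
Midpoints: 1/3, 1, 5/3, 7/3, 3, 11/3.
f(1/3) ≈ 1.155, f(1) ≈ 1.414, f(5/3) ≈ 1.633, f(7/3) ≈ 1.826, f(3) ≈ 2.000, f(11/3) ≈ 2.160.
Sum = Δt · [f(1/3) + f(1) + f(5/3) + ...].
Sum ≈ 6.792.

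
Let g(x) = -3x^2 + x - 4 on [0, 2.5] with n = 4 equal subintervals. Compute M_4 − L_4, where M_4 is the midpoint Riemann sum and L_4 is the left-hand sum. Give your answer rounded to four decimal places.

-4.3457

M_4 ≈ -22.255859.
L_4 = -17.91015625.
M_4 − L_4 ≈ -4.3457.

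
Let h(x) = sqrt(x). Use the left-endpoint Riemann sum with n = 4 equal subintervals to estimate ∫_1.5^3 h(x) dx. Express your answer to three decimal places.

Δx = (3 − 1.5)/4 = 0.375.
Left endpoints: 1.5, 1.875, 2.25, 2.625.
h(1.5) ≈ 1.225, h(1.875) ≈ 1.369, h(2.25) ≈ 1.500, h(2.625) ≈ 1.620.
Sum = Δx · [h(1.5) + h(1.875) + h(2.25) + h(2.625)].
Sum ≈ 2.143.

2.143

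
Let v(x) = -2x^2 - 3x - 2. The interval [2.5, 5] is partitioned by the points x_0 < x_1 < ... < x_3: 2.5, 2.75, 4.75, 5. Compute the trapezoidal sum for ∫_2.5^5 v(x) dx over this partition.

-108.71875

Subinterval widths: 0.25, 2, 0.25.
v(2.5) = -22, v(2.75) = -25.375, v(4.75) = -61.375, v(5) = -67.
On each subinterval the trapezoid contributes (Δx_i/2)·[v(x_{i-1}) + v(x_i)].
Sum = -108.71875.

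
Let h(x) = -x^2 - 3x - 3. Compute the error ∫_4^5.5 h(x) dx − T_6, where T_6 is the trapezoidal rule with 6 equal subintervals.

0.015625

Exact integral: ∫_4^5.5 h(x) dx = -60.
T_6 = -60.015625.
Error = -60 − (-60.015625) = 0.015625.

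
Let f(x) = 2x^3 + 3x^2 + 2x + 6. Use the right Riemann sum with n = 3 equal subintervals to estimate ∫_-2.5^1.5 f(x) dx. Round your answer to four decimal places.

Δx = (1.5 − (-2.5))/3 = 4/3.
Right endpoints: -7/6, 1/6, 1.5.
f(-7/6) = 247/54, f(1/6) = 347/54, f(1.5) = 22.5.
Sum = Δx · [f(-7/6) + f(1/6) + f(1.5)].
Sum ≈ 44.6667.

44.6667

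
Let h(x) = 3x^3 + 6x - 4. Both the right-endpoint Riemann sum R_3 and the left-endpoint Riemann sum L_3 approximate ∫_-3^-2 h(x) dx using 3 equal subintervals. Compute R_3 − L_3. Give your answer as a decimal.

R_3 ≈ -57.666667.
L_3 ≈ -78.666667.
R_3 − L_3 = 21.

21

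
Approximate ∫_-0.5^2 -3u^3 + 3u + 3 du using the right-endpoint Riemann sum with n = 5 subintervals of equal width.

Δu = (2 − (-0.5))/5 = 0.5.
Right endpoints: 0, 0.5, 1, 1.5, 2.
f(0) = 3, f(0.5) = 4.125, f(1) = 3, f(1.5) = -2.625, f(2) = -15.
Sum = Δu · [f(0) + f(0.5) + f(1) + f(1.5) + f(2)].
Sum = -3.75.

-3.75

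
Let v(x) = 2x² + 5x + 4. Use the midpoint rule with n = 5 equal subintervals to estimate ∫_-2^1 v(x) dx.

Δx = (1 − (-2))/5 = 0.6.
Midpoints: -1.7, -1.1, -0.5, 0.1, 0.7.
v(-1.7) = 1.28, v(-1.1) = 0.92, v(-0.5) = 2, v(0.1) = 4.52, v(0.7) = 8.48.
Sum = Δx · [v(-1.7) + v(-1.1) + v(-0.5) + v(0.1) + v(0.7)].
Sum = 10.32.

10.32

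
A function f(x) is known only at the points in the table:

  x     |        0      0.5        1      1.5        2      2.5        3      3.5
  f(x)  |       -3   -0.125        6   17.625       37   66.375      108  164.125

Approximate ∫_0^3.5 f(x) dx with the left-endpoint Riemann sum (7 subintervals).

115.9375

Δx = 0.5.
Sum = 0.5·[(-3) + (-0.125) + 6 + 17.625 + 37 + 66.375 + 108] = 115.9375.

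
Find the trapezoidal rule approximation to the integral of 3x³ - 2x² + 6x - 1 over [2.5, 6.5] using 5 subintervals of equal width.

1257.26

Δx = (6.5 − 2.5)/5 = 0.8.
f(2.5) = 48.375, f(3.3) = 104.831, f(4.1) = 196.743, f(4.9) = 333.327, f(5.7) = 523.799, f(6.5) = 777.375.
T_5 = (Δx/2)·[f(x_0) + 2f(x_1) + ... + 2f(x_{4}) + f(x_5)].
Sum = 1257.26.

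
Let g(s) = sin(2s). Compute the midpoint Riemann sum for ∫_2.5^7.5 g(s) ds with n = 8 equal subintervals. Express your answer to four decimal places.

0.5573

Δs = (7.5 − 2.5)/8 = 0.625.
Midpoints: 2.8125, 3.4375, 4.0625, 4.6875, 5.3125, 5.9375, 6.5625, 7.1875.
g(2.8125) ≈ -0.6117, g(3.4375) ≈ 0.5579, g(4.0625) ≈ 0.9635, g(4.6875) ≈ 0.0498, g(5.3125) ≈ -0.9321, g(5.9375) ≈ -0.6376, g(6.5625) ≈ 0.5300, g(7.1875) ≈ 0.9719.
Sum = Δs · [g(2.8125) + g(3.4375) + g(4.0625) + ...].
Sum ≈ 0.5573.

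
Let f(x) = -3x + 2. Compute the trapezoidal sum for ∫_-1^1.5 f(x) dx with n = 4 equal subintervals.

Δx = (1.5 − (-1))/4 = 0.625.
f(-1) = 5, f(-0.375) = 3.125, f(0.25) = 1.25, f(0.875) = -0.625, f(1.5) = -2.5.
T_4 = (Δx/2)·[f(x_0) + 2f(x_1) + 2f(x_2) + 2f(x_3) + f(x_4)].
Sum = 3.125.

3.125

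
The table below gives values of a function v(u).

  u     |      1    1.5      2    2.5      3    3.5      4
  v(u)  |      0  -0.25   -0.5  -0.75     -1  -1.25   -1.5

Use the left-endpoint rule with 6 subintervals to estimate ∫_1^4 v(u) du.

Δu = 0.5.
Sum = 0.5·[0 + (-0.25) + (-0.5) + (-0.75) + (-1) + (-1.25)] = -1.875.

-1.875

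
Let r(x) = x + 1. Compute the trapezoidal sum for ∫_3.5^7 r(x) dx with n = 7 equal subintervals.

21.875

Δx = (7 − 3.5)/7 = 0.5.
r(3.5) = 4.5, r(4) = 5, r(4.5) = 5.5, r(5) = 6, r(5.5) = 6.5, r(6) = 7, r(6.5) = 7.5, r(7) = 8.
T_7 = (Δx/2)·[r(x_0) + 2r(x_1) + ... + 2r(x_{6}) + r(x_7)].
Sum = 21.875.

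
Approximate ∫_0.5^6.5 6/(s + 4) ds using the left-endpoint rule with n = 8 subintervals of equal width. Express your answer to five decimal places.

5.38080

Δs = (6.5 − 0.5)/8 = 0.75.
Left endpoints: 0.5, 1.25, 2, 2.75, 3.5, 4.25, 5, 5.75.
f(0.5) = 4/3, f(1.25) = 8/7, f(2) = 1, f(2.75) = 8/9, f(3.5) = 0.8, f(4.25) = 8/11, f(5) = 2/3, f(5.75) = 8/13.
Sum = Δs · [f(0.5) + f(1.25) + f(2) + ...].
Sum ≈ 5.38080.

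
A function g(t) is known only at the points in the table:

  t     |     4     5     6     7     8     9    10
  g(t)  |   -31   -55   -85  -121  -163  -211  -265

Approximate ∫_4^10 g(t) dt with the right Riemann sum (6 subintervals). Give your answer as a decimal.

-900

Δt = 1.
Sum = 1·[(-55) + (-85) + (-121) + (-163) + (-211) + (-265)] = -900.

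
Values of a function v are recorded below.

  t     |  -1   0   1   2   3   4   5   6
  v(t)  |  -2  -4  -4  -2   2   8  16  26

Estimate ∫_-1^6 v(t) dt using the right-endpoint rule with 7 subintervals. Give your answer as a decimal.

Δt = 1.
Sum = 1·[(-4) + (-4) + (-2) + 2 + 8 + 16 + 26] = 42.

42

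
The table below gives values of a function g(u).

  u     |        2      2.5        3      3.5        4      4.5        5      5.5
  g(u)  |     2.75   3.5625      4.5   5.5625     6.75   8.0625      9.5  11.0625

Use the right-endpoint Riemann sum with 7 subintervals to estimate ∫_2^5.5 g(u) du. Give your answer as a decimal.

Δu = 0.5.
Sum = 0.5·[3.5625 + 4.5 + 5.5625 + 6.75 + 8.0625 + 9.5 + 11.0625] = 24.5.

24.5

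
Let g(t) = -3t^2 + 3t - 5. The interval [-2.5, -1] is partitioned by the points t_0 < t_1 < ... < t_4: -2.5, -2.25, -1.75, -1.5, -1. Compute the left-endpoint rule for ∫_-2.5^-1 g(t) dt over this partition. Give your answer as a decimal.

Subinterval widths: 0.25, 0.5, 0.25, 0.5.
Left endpoints: -2.5, -2.25, -1.75, -1.5.
g(-2.5) = -31.25, g(-2.25) = -26.9375, g(-1.75) = -19.4375, g(-1.5) = -16.25.
Sum = Σ Δt_i · g(t_i).
Sum = -34.265625.

-34.265625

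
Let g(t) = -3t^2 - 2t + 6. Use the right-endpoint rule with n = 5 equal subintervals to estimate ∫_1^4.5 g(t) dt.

Δt = (4.5 − 1)/5 = 0.7.
Right endpoints: 1.7, 2.4, 3.1, 3.8, 4.5.
g(1.7) = -6.07, g(2.4) = -16.08, g(3.1) = -29.03, g(3.8) = -44.92, g(4.5) = -63.75.
Sum = Δt · [g(1.7) + g(2.4) + g(3.1) + g(3.8) + g(4.5)].
Sum = -111.895.

-111.895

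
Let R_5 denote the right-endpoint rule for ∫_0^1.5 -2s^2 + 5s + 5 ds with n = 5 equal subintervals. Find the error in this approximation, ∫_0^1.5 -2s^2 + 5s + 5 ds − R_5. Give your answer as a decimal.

-0.405

Exact integral: ∫_0^1.5 f(s) ds = 10.875.
R_5 = 11.28.
Error = 10.875 − 11.28 = -0.405.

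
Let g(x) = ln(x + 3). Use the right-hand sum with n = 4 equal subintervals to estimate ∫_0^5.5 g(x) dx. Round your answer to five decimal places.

10.07708

Δx = (5.5 − 0)/4 = 1.375.
Right endpoints: 1.375, 2.75, 4.125, 5.5.
g(1.375) ≈ 1.47591, g(2.75) ≈ 1.74920, g(4.125) ≈ 1.96361, g(5.5) ≈ 2.14007.
Sum = Δx · [g(1.375) + g(2.75) + g(4.125) + g(5.5)].
Sum ≈ 10.07708.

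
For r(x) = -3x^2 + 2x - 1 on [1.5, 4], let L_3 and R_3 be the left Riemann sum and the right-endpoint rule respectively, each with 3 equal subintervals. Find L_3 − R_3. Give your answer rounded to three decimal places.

L_3 ≈ -35.13889.
R_3 ≈ -65.34722.
L_3 − R_3 ≈ 30.208.

30.208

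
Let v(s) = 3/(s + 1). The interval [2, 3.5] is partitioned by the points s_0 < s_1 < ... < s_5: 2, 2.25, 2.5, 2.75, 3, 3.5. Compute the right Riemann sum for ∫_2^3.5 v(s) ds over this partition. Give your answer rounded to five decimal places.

1.16589

Subinterval widths: 0.25, 0.25, 0.25, 0.25, 0.5.
Right endpoints: 2.25, 2.5, 2.75, 3, 3.5.
v(2.25) = 12/13, v(2.5) = 6/7, v(2.75) = 0.8, v(3) = 0.75, v(3.5) = 2/3.
Sum = Σ Δs_i · v(s_i).
Sum ≈ 1.16589.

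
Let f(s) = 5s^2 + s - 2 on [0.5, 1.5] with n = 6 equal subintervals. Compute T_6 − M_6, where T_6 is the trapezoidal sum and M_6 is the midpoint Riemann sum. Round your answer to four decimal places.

T_6 ≈ 4.439815.
M_6 ≈ 4.405093.
T_6 − M_6 ≈ 0.0347.

0.0347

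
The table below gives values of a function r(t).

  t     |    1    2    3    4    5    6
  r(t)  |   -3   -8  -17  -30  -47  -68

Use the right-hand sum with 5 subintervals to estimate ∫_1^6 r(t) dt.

-170

Δt = 1.
Sum = 1·[(-8) + (-17) + (-30) + (-47) + (-68)] = -170.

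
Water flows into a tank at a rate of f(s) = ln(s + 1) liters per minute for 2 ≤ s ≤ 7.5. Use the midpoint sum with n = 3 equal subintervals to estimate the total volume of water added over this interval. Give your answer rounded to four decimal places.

9.4241

Δs = (7.5 − 2)/3 = 11/6.
Midpoints: 35/12, 4.75, 79/12.
f(35/12) ≈ 1.3652, f(4.75) ≈ 1.7492, f(79/12) ≈ 2.0260.
Sum = Δs · [f(35/12) + f(4.75) + f(79/12)].
Sum ≈ 9.4241.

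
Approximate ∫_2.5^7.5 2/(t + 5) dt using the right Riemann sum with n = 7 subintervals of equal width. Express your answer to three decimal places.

Δt = (7.5 − 2.5)/7 = 5/7.
Right endpoints: 45/14, 55/14, 65/14, 75/14, 85/14, 95/14, 7.5.
f(45/14) = 28/115, f(55/14) = 0.224, f(65/14) = 28/135, f(75/14) = 28/145, f(85/14) = 28/155, f(95/14) = 28/165, f(7.5) = 0.16.
Sum = Δt · [f(45/14) + f(55/14) + f(65/14) + ...].
Sum ≈ 0.985.

0.985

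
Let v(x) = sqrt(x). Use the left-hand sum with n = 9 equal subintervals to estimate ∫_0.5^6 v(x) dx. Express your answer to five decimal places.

9.01454

Δx = (6 − 0.5)/9 = 11/18.
Left endpoints: 0.5, 10/9, 31/18, 7/3, 53/18, 32/9, 25/6, 43/9, 97/18.
v(0.5) ≈ 0.70711, v(10/9) ≈ 1.05409, v(31/18) ≈ 1.31233, v(7/3) ≈ 1.52753, v(53/18) ≈ 1.71594, v(32/9) ≈ 1.88562, v(25/6) ≈ 2.04124, v(43/9) ≈ 2.18581, v(97/18) ≈ 2.32140.
Sum = Δx · [v(0.5) + v(10/9) + v(31/18) + ...].
Sum ≈ 9.01454.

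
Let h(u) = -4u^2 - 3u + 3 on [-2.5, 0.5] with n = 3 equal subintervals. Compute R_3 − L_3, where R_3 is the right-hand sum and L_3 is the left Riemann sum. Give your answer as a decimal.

15

R_3 = 2.5.
L_3 = -12.5.
R_3 − L_3 = 15.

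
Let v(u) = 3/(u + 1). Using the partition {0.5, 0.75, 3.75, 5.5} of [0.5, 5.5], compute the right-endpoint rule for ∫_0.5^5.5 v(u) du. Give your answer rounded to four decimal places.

Subinterval widths: 0.25, 3, 1.75.
Right endpoints: 0.75, 3.75, 5.5.
v(0.75) = 12/7, v(3.75) = 12/19, v(5.5) = 6/13.
Sum = Σ Δu_i · v(u_i).
Sum ≈ 3.1310.

3.1310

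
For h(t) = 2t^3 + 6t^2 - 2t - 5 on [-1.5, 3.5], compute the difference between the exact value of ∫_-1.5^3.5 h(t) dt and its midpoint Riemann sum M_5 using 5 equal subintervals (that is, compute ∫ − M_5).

Exact integral: ∫_-1.5^3.5 h(t) dt = 130.
M_5 = 125.
Error = 130 − 125 = 5.

5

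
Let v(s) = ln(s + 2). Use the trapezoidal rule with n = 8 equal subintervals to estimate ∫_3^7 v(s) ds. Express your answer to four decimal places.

7.7260

Δs = (7 − 3)/8 = 0.5.
v(3) ≈ 1.6094, v(3.5) ≈ 1.7047, v(4) ≈ 1.7918, v(4.5) ≈ 1.8718, v(5) ≈ 1.9459, v(5.5) ≈ 2.0149, v(6) ≈ 2.0794, v(6.5) ≈ 2.1401, v(7) ≈ 2.1972.
T_8 = (Δs/2)·[v(s_0) + 2v(s_1) + ... + 2v(s_{7}) + v(s_8)].
Sum ≈ 7.7260.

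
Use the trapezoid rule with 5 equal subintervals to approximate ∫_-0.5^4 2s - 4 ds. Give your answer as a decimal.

Δs = (4 − (-0.5))/5 = 0.9.
f(-0.5) = -5, f(0.4) = -3.2, f(1.3) = -1.4, f(2.2) = 0.4, f(3.1) = 2.2, f(4) = 4.
T_5 = (Δs/2)·[f(s_0) + 2f(s_1) + ... + 2f(s_{4}) + f(s_5)].
Sum = -2.25.

-2.25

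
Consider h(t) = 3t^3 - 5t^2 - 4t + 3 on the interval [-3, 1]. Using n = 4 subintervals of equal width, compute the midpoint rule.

-74

Δt = (1 − (-3))/4 = 1.
Midpoints: -2.5, -1.5, -0.5, 0.5.
h(-2.5) = -65.125, h(-1.5) = -12.375, h(-0.5) = 3.375, h(0.5) = 0.125.
Sum = Δt · [h(-2.5) + h(-1.5) + h(-0.5) + h(0.5)].
Sum = -74.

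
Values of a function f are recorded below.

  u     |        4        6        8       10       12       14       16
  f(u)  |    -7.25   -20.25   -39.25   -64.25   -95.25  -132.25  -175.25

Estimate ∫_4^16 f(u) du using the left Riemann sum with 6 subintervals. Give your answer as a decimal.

Δu = 2.
Sum = 2·[(-7.25) + (-20.25) + (-39.25) + (-64.25) + (-95.25) + (-132.25)] = -717.

-717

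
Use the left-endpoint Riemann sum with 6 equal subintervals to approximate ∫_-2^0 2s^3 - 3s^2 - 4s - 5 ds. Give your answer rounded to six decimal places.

Δs = (0 − (-2))/6 = 1/3.
Left endpoints: -2, -5/3, -4/3, -1, -2/3, -1/3.
f(-2) = -25, f(-5/3) = -430/27, f(-4/3) = -263/27, f(-1) = -6, f(-2/3) = -115/27, f(-1/3) = -110/27.
Sum = Δs · [f(-2) + f(-5/3) + f(-4/3) + ...].
Sum ≈ -21.666667.

-21.666667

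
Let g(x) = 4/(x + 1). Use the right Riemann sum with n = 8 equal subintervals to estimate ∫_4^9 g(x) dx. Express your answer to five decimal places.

Δx = (9 − 4)/8 = 0.625.
Right endpoints: 4.625, 5.25, 5.875, 6.5, 7.125, 7.75, 8.375, 9.
g(4.625) = 32/45, g(5.25) = 0.64, g(5.875) = 32/55, g(6.5) = 8/15, g(7.125) = 32/65, g(7.75) = 16/35, g(8.375) = 32/75, g(9) = 0.4.
Sum = Δx · [g(4.625) + g(5.25) + g(5.875) + ...].
Sum ≈ 2.65149.

2.65149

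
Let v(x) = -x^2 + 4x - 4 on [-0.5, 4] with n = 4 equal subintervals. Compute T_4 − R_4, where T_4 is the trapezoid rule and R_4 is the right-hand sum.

T_4 = -8.82421875.
R_4 = -7.55859375.
T_4 − R_4 = -1.265625.

-1.265625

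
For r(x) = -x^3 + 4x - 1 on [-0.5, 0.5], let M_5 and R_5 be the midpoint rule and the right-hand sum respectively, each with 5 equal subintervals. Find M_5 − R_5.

M_5 = -1.
R_5 = -0.625.
M_5 − R_5 = -0.375.

-0.375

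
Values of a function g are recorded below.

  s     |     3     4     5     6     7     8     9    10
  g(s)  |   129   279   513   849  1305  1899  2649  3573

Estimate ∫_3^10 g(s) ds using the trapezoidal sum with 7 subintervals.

Δs = 1.
T_7 = (1/2)·[129 + 2·279 + 2·513 + 2·849 + 2·1305 + 2·1899 + 2·2649 + 3573] = 9345.

9345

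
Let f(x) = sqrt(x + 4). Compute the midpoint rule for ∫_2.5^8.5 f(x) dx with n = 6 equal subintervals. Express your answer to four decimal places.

18.4172

Δx = (8.5 − 2.5)/6 = 1.
Midpoints: 3, 4, 5, 6, 7, 8.
f(3) ≈ 2.6458, f(4) ≈ 2.8284, f(5) ≈ 3.0000, f(6) ≈ 3.1623, f(7) ≈ 3.3166, f(8) ≈ 3.4641.
Sum = Δx · [f(3) + f(4) + f(5) + ...].
Sum ≈ 18.4172.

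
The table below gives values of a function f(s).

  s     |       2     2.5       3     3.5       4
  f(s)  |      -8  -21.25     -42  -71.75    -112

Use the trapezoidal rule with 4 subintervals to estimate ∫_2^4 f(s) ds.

-97.5

Δs = 0.5.
T_4 = (0.5/2)·[(-8) + 2·(-21.25) + 2·(-42) + 2·(-71.75) + (-112)] = -97.5.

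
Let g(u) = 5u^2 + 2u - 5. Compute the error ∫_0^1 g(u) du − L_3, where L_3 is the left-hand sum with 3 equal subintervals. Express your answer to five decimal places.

1.07407

Exact integral: ∫_0^1 g(u) du ≈ -2.3333333.
L_3 ≈ -3.4074074.
Error ≈ -2.3333333 − (-3.4074074) ≈ 1.07407.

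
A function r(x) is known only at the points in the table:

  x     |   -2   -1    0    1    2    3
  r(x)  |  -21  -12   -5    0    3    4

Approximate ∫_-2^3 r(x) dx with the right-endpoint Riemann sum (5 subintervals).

-10

Δx = 1.
Sum = 1·[(-12) + (-5) + 0 + 3 + 4] = -10.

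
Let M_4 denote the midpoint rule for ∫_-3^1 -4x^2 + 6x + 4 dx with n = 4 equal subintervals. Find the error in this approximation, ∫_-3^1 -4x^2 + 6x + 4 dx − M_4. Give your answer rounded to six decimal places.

Exact integral: ∫_-3^1 f(x) dx ≈ -45.33333333.
M_4 = -44.
Error ≈ -45.33333333 − (-44) ≈ -1.333333.

-1.333333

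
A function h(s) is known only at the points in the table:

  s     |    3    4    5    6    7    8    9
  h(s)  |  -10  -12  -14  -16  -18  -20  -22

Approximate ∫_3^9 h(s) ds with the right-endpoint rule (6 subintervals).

-102

Δs = 1.
Sum = 1·[(-12) + (-14) + (-16) + (-18) + (-20) + (-22)] = -102.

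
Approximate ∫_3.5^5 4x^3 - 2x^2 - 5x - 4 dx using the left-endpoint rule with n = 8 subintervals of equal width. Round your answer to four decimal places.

Δx = (5 − 3.5)/8 = 0.1875.
Left endpoints: 3.5, 3.6875, 3.875, 4.0625, 4.25, 4.4375, 4.625, 4.8125.
f(3.5) = 125.5, f(3.6875) = 154555/1024, f(3.875) = 179.3359375, f(4.0625) = 215929/1024, f(4.25) = 245.6875, f(4.4375) = 290767/1024, f(4.625) = 325.8203125, f(4.8125) = 380365/1024.
Sum = Δx · [f(3.5) + f(3.6875) + f(3.875) + ...].
Sum ≈ 355.0400.

355.0400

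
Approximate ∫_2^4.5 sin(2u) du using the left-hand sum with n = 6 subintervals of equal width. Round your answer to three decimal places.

-0.122

Δu = (4.5 − 2)/6 = 5/12.
Left endpoints: 2, 29/12, 17/6, 3.25, 11/3, 49/12.
f(2) ≈ -0.757, f(29/12) ≈ -0.993, f(17/6) ≈ -0.578, f(3.25) ≈ 0.215, f(11/3) ≈ 0.867, f(49/12) ≈ 0.952.
Sum = Δu · [f(2) + f(29/12) + f(17/6) + ...].
Sum ≈ -0.122.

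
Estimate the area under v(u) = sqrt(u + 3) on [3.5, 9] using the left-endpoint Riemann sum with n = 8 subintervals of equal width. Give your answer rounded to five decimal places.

Δu = (9 − 3.5)/8 = 0.6875.
Left endpoints: 3.5, 4.1875, 4.875, 5.5625, 6.25, 6.9375, 7.625, 8.3125.
v(3.5) ≈ 2.54951, v(4.1875) ≈ 2.68095, v(4.875) ≈ 2.80624, v(5.5625) ≈ 2.92617, v(6.25) ≈ 3.04138, v(6.9375) ≈ 3.15238, v(7.625) ≈ 3.25960, v(8.3125) ≈ 3.36341.
Sum = Δu · [v(3.5) + v(4.1875) + v(4.875) + ...].
Sum ≈ 16.34851.

16.34851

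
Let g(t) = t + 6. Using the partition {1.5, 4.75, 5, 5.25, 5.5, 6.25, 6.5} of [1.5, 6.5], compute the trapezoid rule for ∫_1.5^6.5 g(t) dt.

Subinterval widths: 3.25, 0.25, 0.25, 0.25, 0.75, 0.25.
g(1.5) = 7.5, g(4.75) = 10.75, g(5) = 11, g(5.25) = 11.25, g(5.5) = 11.5, g(6.25) = 12.25, g(6.5) = 12.5.
On each subinterval the trapezoid contributes (Δt_i/2)·[g(t_{i-1}) + g(t_i)].
Sum = 50.

50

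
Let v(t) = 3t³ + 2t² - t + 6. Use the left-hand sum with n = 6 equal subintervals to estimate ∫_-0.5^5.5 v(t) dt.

Δt = (5.5 − (-0.5))/6 = 1.
Left endpoints: -0.5, 0.5, 1.5, 2.5, 3.5, 4.5.
v(-0.5) = 6.625, v(0.5) = 6.375, v(1.5) = 19.125, v(2.5) = 62.875, v(3.5) = 155.625, v(4.5) = 315.375.
Sum = Δt · [v(-0.5) + v(0.5) + v(1.5) + ...].
Sum = 566.

566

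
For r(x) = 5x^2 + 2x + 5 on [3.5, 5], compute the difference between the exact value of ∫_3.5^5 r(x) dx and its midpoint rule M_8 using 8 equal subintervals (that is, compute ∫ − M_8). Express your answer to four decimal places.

Exact integral: ∫_3.5^5 r(x) dx = 157.125.
M_8 ≈ 157.103027.
Error ≈ 157.125 − 157.103027 ≈ 0.0220.

0.0220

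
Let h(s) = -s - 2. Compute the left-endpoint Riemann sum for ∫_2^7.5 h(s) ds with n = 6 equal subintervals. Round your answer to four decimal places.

-34.6042

Δs = (7.5 − 2)/6 = 11/12.
Left endpoints: 2, 35/12, 23/6, 4.75, 17/3, 79/12.
h(2) = -4, h(35/12) = -59/12, h(23/6) = -35/6, h(4.75) = -6.75, h(17/3) = -23/3, h(79/12) = -103/12.
Sum = Δs · [h(2) + h(35/12) + h(23/6) + ...].
Sum ≈ -34.6042.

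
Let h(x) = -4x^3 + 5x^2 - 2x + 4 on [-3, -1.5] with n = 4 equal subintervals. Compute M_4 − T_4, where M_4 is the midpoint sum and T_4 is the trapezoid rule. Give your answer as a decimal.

-1.6875

M_4 = 127.5.
T_4 = 129.1875.
M_4 − T_4 = -1.6875.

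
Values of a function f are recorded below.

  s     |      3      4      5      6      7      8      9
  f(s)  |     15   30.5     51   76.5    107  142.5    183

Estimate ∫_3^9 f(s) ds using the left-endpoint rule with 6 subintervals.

Δs = 1.
Sum = 1·[15 + 30.5 + 51 + 76.5 + 107 + 142.5] = 422.5.

422.5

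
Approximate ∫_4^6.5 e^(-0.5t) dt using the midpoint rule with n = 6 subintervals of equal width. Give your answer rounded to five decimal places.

0.19277

Δt = (6.5 − 4)/6 = 5/12.
Midpoints: 101/24, 4.625, 121/24, 131/24, 5.875, 151/24.
f(101/24) ≈ 0.12195, f(4.625) ≈ 0.09901, f(121/24) ≈ 0.08039, f(131/24) ≈ 0.06527, f(5.875) ≈ 0.05300, f(151/24) ≈ 0.04303.
Sum = Δt · [f(101/24) + f(4.625) + f(121/24) + ...].
Sum ≈ 0.19277.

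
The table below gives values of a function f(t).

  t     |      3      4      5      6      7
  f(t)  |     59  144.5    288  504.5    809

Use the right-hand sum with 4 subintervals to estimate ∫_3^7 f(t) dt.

Δt = 1.
Sum = 1·[144.5 + 288 + 504.5 + 809] = 1746.

1746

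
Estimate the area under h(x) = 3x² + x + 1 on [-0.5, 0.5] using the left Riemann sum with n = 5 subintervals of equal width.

Δx = (0.5 − (-0.5))/5 = 0.2.
Left endpoints: -0.5, -0.3, -0.1, 0.1, 0.3.
h(-0.5) = 1.25, h(-0.3) = 0.97, h(-0.1) = 0.93, h(0.1) = 1.13, h(0.3) = 1.57.
Sum = Δx · [h(-0.5) + h(-0.3) + h(-0.1) + h(0.1) + h(0.3)].
Sum = 1.17.

1.17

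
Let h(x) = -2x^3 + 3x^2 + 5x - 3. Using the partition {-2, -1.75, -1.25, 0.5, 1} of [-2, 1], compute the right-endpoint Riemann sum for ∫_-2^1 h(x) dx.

Subinterval widths: 0.25, 0.5, 1.75, 0.5.
Right endpoints: -1.75, -1.25, 0.5, 1.
h(-1.75) = 8.15625, h(-1.25) = -0.65625, h(0.5) = 0, h(1) = 3.
Sum = Σ Δx_i · h(x_i).
Sum = 3.2109375.

3.2109375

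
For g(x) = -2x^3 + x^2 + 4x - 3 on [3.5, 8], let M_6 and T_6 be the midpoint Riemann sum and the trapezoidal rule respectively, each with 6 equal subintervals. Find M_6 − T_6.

M_6 = -1719.52734375.
T_6 = -1740.7265625.
M_6 − T_6 = 21.19921875.

21.19921875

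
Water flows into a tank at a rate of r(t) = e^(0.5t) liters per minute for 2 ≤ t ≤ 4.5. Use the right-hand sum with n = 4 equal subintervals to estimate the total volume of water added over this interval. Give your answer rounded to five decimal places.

Δt = (4.5 − 2)/4 = 0.625.
Right endpoints: 2.625, 3.25, 3.875, 4.5.
r(2.625) ≈ 3.71545, r(3.25) ≈ 5.07842, r(3.875) ≈ 6.94138, r(4.5) ≈ 9.48774.
Sum = Δt · [r(2.625) + r(3.25) + r(3.875) + r(4.5)].
Sum ≈ 15.76436.

15.76436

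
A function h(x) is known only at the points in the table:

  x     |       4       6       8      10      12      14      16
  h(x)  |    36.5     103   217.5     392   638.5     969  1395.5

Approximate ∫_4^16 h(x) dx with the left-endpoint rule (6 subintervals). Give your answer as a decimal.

Δx = 2.
Sum = 2·[36.5 + 103 + 217.5 + 392 + 638.5 + 969] = 4713.

4713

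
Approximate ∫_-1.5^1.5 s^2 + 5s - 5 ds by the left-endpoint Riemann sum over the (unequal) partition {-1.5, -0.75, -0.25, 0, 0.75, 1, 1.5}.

-16.75

Subinterval widths: 0.75, 0.5, 0.25, 0.75, 0.25, 0.5.
Left endpoints: -1.5, -0.75, -0.25, 0, 0.75, 1.
f(-1.5) = -10.25, f(-0.75) = -8.1875, f(-0.25) = -6.1875, f(0) = -5, f(0.75) = -0.6875, f(1) = 1.
Sum = Σ Δs_i · f(s_i).
Sum = -16.75.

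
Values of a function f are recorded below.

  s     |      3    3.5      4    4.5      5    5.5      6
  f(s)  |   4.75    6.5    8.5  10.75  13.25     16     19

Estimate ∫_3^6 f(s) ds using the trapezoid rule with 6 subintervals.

33.4375

Δs = 0.5.
T_6 = (0.5/2)·[4.75 + 2·6.5 + 2·8.5 + 2·10.75 + 2·13.25 + 2·16 + 19] = 33.4375.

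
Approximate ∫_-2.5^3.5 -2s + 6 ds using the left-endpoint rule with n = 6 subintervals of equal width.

Δs = (3.5 − (-2.5))/6 = 1.
Left endpoints: -2.5, -1.5, -0.5, 0.5, 1.5, 2.5.
f(-2.5) = 11, f(-1.5) = 9, f(-0.5) = 7, f(0.5) = 5, f(1.5) = 3, f(2.5) = 1.
Sum = Δs · [f(-2.5) + f(-1.5) + f(-0.5) + ...].
Sum = 36.

36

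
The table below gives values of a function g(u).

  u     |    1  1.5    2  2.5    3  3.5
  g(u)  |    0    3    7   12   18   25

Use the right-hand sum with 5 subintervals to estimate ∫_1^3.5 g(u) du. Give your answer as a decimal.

Δu = 0.5.
Sum = 0.5·[3 + 7 + 12 + 18 + 25] = 32.5.

32.5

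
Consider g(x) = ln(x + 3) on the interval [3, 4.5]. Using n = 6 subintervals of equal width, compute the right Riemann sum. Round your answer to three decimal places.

Δx = (4.5 − 3)/6 = 0.25.
Right endpoints: 3.25, 3.5, 3.75, 4, 4.25, 4.5.
g(3.25) ≈ 1.833, g(3.5) ≈ 1.872, g(3.75) ≈ 1.910, g(4) ≈ 1.946, g(4.25) ≈ 1.981, g(4.5) ≈ 2.015.
Sum = Δx · [g(3.25) + g(3.5) + g(3.75) + ...].
Sum ≈ 2.889.

2.889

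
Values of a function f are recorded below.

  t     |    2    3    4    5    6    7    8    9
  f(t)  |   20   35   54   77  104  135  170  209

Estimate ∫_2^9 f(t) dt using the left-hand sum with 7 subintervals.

Δt = 1.
Sum = 1·[20 + 35 + 54 + 77 + 104 + 135 + 170] = 595.

595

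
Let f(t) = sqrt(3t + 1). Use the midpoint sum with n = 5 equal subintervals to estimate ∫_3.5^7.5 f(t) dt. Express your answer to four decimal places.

Δt = (7.5 − 3.5)/5 = 0.8.
Midpoints: 3.9, 4.7, 5.5, 6.3, 7.1.
f(3.9) ≈ 3.5637, f(4.7) ≈ 3.8859, f(5.5) ≈ 4.1833, f(6.3) ≈ 4.4609, f(7.1) ≈ 4.7223.
Sum = Δt · [f(3.9) + f(4.7) + f(5.5) + f(6.3) + f(7.1)].
Sum ≈ 16.6529.

16.6529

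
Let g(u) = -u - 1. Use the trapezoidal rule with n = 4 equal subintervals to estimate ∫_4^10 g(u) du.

-48

Δu = (10 − 4)/4 = 1.5.
g(4) = -5, g(5.5) = -6.5, g(7) = -8, g(8.5) = -9.5, g(10) = -11.
T_4 = (Δu/2)·[g(u_0) + 2g(u_1) + 2g(u_2) + 2g(u_3) + g(u_4)].
Sum = -48.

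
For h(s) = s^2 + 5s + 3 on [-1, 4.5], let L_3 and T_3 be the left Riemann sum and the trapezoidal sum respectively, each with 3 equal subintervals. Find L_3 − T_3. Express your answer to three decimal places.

-42.854

L_3 ≈ 55.56019.
T_3 ≈ 98.41435.
L_3 − T_3 ≈ -42.854.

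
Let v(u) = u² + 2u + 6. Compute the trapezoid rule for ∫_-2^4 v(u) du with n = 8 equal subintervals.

72.5625

Δu = (4 − (-2))/8 = 0.75.
v(-2) = 6, v(-1.25) = 5.0625, v(-0.5) = 5.25, v(0.25) = 6.5625, v(1) = 9, v(1.75) = 12.5625, v(2.5) = 17.25, v(3.25) = 23.0625, v(4) = 30.
T_8 = (Δu/2)·[v(u_0) + 2v(u_1) + ... + 2v(u_{7}) + v(u_8)].
Sum = 72.5625.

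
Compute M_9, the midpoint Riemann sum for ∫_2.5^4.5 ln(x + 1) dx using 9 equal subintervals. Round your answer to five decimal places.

Δx = (4.5 − 2.5)/9 = 2/9.
Midpoints: 47/18, 17/6, 55/18, 59/18, 3.5, 67/18, 71/18, 25/6, 79/18.
f(47/18) ≈ 1.28402, f(17/6) ≈ 1.34373, f(55/18) ≈ 1.40009, f(59/18) ≈ 1.45343, f(3.5) ≈ 1.50408, f(67/18) ≈ 1.55228, f(71/18) ≈ 1.59826, f(25/6) ≈ 1.64223, f(79/18) ≈ 1.68434.
Sum = Δx · [f(47/18) + f(17/6) + f(55/18) + ...].
Sum ≈ 2.99166.

2.99166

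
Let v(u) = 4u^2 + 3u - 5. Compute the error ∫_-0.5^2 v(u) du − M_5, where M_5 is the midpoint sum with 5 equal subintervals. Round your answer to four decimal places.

0.2083

Exact integral: ∫_-0.5^2 v(u) du ≈ 3.958333.
M_5 = 3.75.
Error ≈ 3.958333 − 3.75 ≈ 0.2083.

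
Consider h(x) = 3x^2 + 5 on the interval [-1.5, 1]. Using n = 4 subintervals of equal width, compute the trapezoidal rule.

Δx = (1 − (-1.5))/4 = 0.625.
h(-1.5) = 11.75, h(-0.875) = 7.296875, h(-0.25) = 5.1875, h(0.375) = 5.421875, h(1) = 8.
T_4 = (Δx/2)·[h(x_0) + 2h(x_1) + 2h(x_2) + 2h(x_3) + h(x_4)].
Sum = 17.36328125.

17.36328125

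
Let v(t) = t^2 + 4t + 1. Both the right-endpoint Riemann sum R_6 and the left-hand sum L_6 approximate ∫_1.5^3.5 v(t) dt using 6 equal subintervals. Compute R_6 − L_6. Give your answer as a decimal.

R_6 ≈ 38.203704.
L_6 ≈ 32.203704.
R_6 − L_6 = 6.

6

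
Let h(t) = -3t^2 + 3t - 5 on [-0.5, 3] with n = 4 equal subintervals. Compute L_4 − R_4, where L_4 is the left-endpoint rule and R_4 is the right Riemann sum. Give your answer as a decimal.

L_4 = -25.94921875.
R_4 = -39.73046875.
L_4 − R_4 = 13.78125.

13.78125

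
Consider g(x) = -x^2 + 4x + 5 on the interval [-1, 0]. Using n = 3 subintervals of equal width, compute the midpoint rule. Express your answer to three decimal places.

2.676

Δx = (0 − (-1))/3 = 1/3.
Midpoints: -5/6, -0.5, -1/6.
g(-5/6) = 35/36, g(-0.5) = 2.75, g(-1/6) = 155/36.
Sum = Δx · [g(-5/6) + g(-0.5) + g(-1/6)].
Sum ≈ 2.676.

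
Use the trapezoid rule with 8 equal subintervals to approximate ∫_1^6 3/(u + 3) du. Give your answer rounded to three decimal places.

2.438

Δu = (6 − 1)/8 = 0.625.
f(1) = 0.75, f(1.625) = 24/37, f(2.25) = 4/7, f(2.875) = 24/47, f(3.5) = 6/13, f(4.125) = 8/19, f(4.75) = 12/31, f(5.375) = 24/67, f(6) = 1/3.
T_8 = (Δu/2)·[f(u_0) + 2f(u_1) + ... + 2f(u_{7}) + f(u_8)].
Sum ≈ 2.438.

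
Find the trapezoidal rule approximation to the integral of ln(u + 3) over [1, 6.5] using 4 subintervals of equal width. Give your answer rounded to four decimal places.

10.3194

Δu = (6.5 − 1)/4 = 1.375.
f(1) ≈ 1.3863, f(2.375) ≈ 1.6818, f(3.75) ≈ 1.9095, f(5.125) ≈ 2.0949, f(6.5) ≈ 2.2513.
T_4 = (Δu/2)·[f(u_0) + 2f(u_1) + 2f(u_2) + 2f(u_3) + f(u_4)].
Sum ≈ 10.3194.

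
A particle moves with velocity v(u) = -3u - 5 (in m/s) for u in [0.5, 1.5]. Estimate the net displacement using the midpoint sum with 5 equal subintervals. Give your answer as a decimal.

Δu = (1.5 − 0.5)/5 = 0.2.
Midpoints: 0.6, 0.8, 1, 1.2, 1.4.
v(0.6) = -6.8, v(0.8) = -7.4, v(1) = -8, v(1.2) = -8.6, v(1.4) = -9.2.
Sum = Δu · [v(0.6) + v(0.8) + v(1) + v(1.2) + v(1.4)].
Sum = -8.

-8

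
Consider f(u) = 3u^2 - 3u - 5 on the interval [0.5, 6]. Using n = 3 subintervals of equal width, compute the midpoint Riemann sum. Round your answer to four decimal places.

Δu = (6 − 0.5)/3 = 11/6.
Midpoints: 17/12, 3.25, 61/12.
f(17/12) = -155/48, f(3.25) = 16.9375, f(61/12) = 2749/48.
Sum = Δu · [f(17/12) + f(3.25) + f(61/12)].
Sum ≈ 130.1285.

130.1285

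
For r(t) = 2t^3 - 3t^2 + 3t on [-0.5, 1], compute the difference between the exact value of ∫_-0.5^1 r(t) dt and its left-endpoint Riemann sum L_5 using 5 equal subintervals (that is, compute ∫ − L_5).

Exact integral: ∫_-0.5^1 r(t) dt = 0.46875.
L_5 = -0.24.
Error = 0.46875 − (-0.24) = 0.70875.

0.70875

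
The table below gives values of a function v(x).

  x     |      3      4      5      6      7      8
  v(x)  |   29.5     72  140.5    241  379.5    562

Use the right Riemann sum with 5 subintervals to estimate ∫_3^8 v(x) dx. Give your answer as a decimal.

1395

Δx = 1.
Sum = 1·[72 + 140.5 + 241 + 379.5 + 562] = 1395.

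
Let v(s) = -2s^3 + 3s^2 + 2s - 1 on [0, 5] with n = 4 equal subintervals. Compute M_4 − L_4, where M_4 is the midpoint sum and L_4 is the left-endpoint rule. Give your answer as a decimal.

M_4 = -159.6875.
L_4 = -80.
M_4 − L_4 = -79.6875.

-79.6875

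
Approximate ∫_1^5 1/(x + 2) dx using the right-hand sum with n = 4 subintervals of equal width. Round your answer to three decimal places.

0.760

Δx = (5 − 1)/4 = 1.
Right endpoints: 2, 3, 4, 5.
f(2) = 0.25, f(3) = 0.2, f(4) = 1/6, f(5) = 1/7.
Sum = Δx · [f(2) + f(3) + f(4) + f(5)].
Sum ≈ 0.760.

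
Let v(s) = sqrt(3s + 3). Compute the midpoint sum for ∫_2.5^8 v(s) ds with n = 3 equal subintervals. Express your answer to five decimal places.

23.64012

Δs = (8 − 2.5)/3 = 11/6.
Midpoints: 41/12, 5.25, 85/12.
v(41/12) ≈ 3.64005, v(5.25) ≈ 4.33013, v(85/12) ≈ 4.92443.
Sum = Δs · [v(41/12) + v(5.25) + v(85/12)].
Sum ≈ 23.64012.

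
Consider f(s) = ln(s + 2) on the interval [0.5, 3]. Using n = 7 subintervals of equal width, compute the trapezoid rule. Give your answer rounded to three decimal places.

3.254

Δs = (3 − 0.5)/7 = 5/14.
f(0.5) ≈ 0.916, f(6/7) ≈ 1.050, f(17/14) ≈ 1.168, f(11/7) ≈ 1.273, f(27/14) ≈ 1.368, f(16/7) ≈ 1.455, f(37/14) ≈ 1.535, f(3) ≈ 1.609.
T_7 = (Δs/2)·[f(s_0) + 2f(s_1) + ... + 2f(s_{6}) + f(s_7)].
Sum ≈ 3.254.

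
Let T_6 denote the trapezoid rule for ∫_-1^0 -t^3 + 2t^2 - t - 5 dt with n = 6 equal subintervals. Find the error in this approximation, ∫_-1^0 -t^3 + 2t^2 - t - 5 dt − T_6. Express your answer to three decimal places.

-0.016

Exact integral: ∫_-1^0 f(t) dt ≈ -3.58333.
T_6 ≈ -3.56713.
Error ≈ -3.58333 − (-3.56713) ≈ -0.016.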